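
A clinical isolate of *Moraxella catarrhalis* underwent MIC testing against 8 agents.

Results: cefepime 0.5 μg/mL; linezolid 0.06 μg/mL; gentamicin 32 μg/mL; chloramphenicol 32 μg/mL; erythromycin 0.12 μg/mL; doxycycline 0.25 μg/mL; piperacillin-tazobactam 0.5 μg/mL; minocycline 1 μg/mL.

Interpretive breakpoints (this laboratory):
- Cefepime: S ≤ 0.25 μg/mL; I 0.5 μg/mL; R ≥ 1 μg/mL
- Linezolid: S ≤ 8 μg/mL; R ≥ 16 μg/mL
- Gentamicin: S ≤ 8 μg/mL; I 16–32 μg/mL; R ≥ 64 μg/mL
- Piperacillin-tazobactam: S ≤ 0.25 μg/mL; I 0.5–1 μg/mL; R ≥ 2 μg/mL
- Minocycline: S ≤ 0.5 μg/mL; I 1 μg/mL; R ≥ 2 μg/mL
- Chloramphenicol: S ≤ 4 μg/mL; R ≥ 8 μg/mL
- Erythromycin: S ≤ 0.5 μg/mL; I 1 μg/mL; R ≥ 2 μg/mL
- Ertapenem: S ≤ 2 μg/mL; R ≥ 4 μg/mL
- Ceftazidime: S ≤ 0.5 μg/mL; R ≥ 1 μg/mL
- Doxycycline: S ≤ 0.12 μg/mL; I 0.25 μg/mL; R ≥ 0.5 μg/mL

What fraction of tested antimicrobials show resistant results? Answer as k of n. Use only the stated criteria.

1 of 8

Cefepime (0.5 μg/mL) = 0.5 μg/mL — I
Linezolid 0.06 μg/mL: ≤ 8 μg/mL — susceptible
Gentamicin 32 μg/mL: in 16–32 μg/mL — I
Chloramphenicol (32 μg/mL) ≥ 8 μg/mL ⇒ R
Erythromycin (0.12 μg/mL) ≤ 0.5 μg/mL — Susceptible
Doxycycline 0.25 μg/mL: = 0.25 μg/mL — intermediate
Piperacillin-tazobactam: 0.5 μg/mL is in 0.5–1 μg/mL → Intermediate
Minocycline (1 μg/mL) = 1 μg/mL — Intermediate
Resistant: 1/8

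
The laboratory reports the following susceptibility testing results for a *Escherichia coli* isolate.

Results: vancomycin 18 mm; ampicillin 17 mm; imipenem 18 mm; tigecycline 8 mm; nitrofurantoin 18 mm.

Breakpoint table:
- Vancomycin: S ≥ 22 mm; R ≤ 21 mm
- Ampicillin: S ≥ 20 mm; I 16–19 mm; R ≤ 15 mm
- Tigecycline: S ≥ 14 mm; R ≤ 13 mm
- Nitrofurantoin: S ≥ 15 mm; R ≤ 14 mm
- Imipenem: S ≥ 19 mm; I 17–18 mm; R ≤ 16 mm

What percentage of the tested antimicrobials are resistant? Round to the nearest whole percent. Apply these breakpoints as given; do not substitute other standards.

Vancomycin 18 mm: ≤ 21 mm ⇒ resistant
Ampicillin (17 mm) in 16–19 mm → Intermediate
Imipenem: 18 mm is in 17–18 mm ⇒ intermediate
Tigecycline (8 mm) ≤ 13 mm — Resistant
Nitrofurantoin (18 mm) ≥ 15 mm → S
Resistant: 2/5

40%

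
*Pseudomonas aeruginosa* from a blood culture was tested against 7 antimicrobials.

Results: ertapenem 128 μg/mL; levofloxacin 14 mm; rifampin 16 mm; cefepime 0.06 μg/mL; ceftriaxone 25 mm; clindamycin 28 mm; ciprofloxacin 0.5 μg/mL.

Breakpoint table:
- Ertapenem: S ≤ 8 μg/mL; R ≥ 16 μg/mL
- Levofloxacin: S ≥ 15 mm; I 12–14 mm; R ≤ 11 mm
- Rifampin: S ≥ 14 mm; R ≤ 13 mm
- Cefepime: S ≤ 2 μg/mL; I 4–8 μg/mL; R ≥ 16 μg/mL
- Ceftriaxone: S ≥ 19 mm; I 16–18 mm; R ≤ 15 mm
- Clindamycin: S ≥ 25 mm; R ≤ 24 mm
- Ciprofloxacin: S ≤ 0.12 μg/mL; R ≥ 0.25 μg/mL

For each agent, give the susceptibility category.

R, I, S, S, S, S, R

Ertapenem 128 μg/mL: ≥ 16 μg/mL ⇒ Resistant
Levofloxacin 14 mm: in 12–14 mm — I
Rifampin: 16 mm is ≥ 14 mm → susceptible
Cefepime (0.06 μg/mL) ≤ 2 μg/mL → Susceptible
Ceftriaxone (25 mm) ≥ 19 mm ⇒ susceptible
Clindamycin (28 mm) ≥ 25 mm ⇒ S
Ciprofloxacin: 0.5 μg/mL is ≥ 0.25 μg/mL → resistant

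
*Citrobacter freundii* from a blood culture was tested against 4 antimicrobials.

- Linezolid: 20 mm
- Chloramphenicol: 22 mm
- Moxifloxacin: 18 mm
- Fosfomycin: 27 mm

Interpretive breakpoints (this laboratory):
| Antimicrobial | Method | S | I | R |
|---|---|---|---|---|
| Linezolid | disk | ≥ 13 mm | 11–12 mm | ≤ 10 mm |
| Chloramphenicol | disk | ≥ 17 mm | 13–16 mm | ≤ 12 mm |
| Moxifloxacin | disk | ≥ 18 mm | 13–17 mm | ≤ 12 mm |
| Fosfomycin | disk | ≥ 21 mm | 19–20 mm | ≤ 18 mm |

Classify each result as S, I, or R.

Linezolid 20 mm: ≥ 13 mm ⇒ Susceptible
Chloramphenicol: 22 mm is ≥ 17 mm → susceptible
Moxifloxacin (18 mm) ≥ 18 mm — Susceptible
Fosfomycin: 27 mm is ≥ 21 mm → Susceptible

S, S, S, S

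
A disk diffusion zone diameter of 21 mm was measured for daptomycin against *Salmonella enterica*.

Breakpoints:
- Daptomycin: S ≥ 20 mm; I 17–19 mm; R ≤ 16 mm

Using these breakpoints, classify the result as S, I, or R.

S

Daptomycin (21 mm) ≥ 20 mm ⇒ Susceptible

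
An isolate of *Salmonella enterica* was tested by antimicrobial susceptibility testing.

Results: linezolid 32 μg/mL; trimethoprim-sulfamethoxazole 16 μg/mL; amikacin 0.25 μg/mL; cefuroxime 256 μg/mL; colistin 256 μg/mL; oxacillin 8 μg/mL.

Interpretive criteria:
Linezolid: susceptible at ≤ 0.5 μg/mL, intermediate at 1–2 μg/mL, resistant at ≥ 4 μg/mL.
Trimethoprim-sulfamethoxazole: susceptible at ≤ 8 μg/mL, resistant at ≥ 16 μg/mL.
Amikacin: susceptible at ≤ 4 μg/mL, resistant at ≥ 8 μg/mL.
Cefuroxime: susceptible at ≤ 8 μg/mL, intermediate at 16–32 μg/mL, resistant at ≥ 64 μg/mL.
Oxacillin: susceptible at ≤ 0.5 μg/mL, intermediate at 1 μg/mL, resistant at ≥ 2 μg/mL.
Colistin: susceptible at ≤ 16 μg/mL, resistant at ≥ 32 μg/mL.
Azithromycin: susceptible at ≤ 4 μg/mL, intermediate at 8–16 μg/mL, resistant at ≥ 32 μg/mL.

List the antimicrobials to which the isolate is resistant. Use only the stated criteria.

Linezolid 32 μg/mL: ≥ 4 μg/mL ⇒ Resistant
Trimethoprim-sulfamethoxazole: 16 μg/mL is ≥ 16 μg/mL — resistant
Amikacin 0.25 μg/mL: ≤ 4 μg/mL — Susceptible
Cefuroxime 256 μg/mL: ≥ 64 μg/mL — R
Colistin: 256 μg/mL is ≥ 32 μg/mL → resistant
Oxacillin (8 μg/mL) ≥ 2 μg/mL — Resistant

linezolid, trimethoprim-sulfamethoxazole, cefuroxime, colistin, oxacillin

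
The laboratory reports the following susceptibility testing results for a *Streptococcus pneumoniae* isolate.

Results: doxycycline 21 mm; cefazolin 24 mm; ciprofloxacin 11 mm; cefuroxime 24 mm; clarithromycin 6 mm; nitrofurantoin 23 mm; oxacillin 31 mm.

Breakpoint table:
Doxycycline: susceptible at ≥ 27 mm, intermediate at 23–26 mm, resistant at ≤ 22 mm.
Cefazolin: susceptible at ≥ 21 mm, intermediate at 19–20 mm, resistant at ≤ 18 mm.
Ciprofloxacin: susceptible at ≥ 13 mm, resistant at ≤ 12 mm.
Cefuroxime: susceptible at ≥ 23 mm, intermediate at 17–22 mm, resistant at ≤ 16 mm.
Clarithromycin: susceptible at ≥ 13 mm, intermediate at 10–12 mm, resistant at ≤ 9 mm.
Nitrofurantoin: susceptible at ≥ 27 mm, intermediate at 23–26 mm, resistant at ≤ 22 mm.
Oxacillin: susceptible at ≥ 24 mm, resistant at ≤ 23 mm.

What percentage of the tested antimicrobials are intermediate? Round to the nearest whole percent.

14%

Doxycycline 21 mm: ≤ 22 mm ⇒ Resistant
Cefazolin 24 mm: ≥ 21 mm → susceptible
Ciprofloxacin: 11 mm is ≤ 12 mm — R
Cefuroxime: 24 mm is ≥ 23 mm — Susceptible
Clarithromycin: 6 mm is ≤ 9 mm → Resistant
Nitrofurantoin 23 mm: in 23–26 mm → Intermediate
Oxacillin 31 mm: ≥ 24 mm → Susceptible
Intermediate: 1/7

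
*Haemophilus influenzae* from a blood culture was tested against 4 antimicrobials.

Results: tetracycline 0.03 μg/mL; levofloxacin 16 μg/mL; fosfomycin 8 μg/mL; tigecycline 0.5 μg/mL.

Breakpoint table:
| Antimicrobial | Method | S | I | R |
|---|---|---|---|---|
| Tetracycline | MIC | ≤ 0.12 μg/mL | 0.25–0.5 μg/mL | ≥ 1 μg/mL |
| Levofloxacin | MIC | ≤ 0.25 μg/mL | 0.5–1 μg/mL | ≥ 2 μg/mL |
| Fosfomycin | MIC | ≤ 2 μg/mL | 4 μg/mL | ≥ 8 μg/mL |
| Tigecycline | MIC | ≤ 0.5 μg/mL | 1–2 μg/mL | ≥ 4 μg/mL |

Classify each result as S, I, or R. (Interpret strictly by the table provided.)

S, R, R, S

Tetracycline 0.03 μg/mL: ≤ 0.12 μg/mL ⇒ susceptible
Levofloxacin 16 μg/mL: ≥ 2 μg/mL ⇒ R
Fosfomycin (8 μg/mL) ≥ 8 μg/mL — R
Tigecycline 0.5 μg/mL: ≤ 0.5 μg/mL → susceptible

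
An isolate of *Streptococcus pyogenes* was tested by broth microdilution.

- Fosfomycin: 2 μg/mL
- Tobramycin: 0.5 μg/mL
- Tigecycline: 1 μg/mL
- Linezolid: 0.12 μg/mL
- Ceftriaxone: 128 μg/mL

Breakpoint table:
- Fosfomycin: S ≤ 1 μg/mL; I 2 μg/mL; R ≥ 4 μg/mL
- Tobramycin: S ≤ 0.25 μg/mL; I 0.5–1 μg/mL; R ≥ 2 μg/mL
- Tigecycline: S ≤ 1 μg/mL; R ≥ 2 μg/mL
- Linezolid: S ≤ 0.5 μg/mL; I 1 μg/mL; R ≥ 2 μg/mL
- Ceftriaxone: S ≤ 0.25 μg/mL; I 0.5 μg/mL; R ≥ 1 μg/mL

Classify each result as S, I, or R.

I, I, S, S, R

Fosfomycin 2 μg/mL: = 2 μg/mL → Intermediate
Tobramycin 0.5 μg/mL: in 0.5–1 μg/mL → Intermediate
Tigecycline: 1 μg/mL is ≤ 1 μg/mL → S
Linezolid 0.12 μg/mL: ≤ 0.5 μg/mL → susceptible
Ceftriaxone (128 μg/mL) ≥ 1 μg/mL ⇒ Resistant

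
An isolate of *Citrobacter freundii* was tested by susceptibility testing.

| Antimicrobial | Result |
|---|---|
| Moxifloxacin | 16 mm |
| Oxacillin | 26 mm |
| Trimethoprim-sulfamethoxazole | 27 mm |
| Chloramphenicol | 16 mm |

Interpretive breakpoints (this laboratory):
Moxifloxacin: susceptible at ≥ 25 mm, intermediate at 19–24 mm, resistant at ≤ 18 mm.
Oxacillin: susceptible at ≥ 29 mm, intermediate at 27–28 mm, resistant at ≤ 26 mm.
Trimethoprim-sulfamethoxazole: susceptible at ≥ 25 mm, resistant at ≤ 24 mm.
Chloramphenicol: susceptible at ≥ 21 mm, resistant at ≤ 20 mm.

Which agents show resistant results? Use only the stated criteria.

moxifloxacin, oxacillin, chloramphenicol

Moxifloxacin 16 mm: ≤ 18 mm ⇒ R
Oxacillin: 26 mm is ≤ 26 mm ⇒ Resistant
Trimethoprim-sulfamethoxazole (27 mm) ≥ 25 mm → Susceptible
Chloramphenicol: 16 mm is ≤ 20 mm → Resistant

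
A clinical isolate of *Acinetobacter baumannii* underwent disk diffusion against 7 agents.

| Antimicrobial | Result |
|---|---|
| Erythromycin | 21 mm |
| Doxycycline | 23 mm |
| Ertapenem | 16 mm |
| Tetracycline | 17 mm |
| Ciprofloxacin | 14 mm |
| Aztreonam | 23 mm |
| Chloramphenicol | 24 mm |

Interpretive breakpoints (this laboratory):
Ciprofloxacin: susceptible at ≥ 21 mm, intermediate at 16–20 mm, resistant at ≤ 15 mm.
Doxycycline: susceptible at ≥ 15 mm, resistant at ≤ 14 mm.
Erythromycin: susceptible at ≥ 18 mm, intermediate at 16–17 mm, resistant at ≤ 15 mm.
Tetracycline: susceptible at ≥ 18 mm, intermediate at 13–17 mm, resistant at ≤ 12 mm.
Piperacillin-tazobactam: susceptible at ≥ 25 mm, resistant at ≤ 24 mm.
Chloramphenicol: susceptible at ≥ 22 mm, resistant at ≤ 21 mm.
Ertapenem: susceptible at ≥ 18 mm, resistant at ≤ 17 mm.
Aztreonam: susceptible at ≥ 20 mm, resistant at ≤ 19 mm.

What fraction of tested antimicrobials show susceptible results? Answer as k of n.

4 of 7

Erythromycin 21 mm: ≥ 18 mm → Susceptible
Doxycycline 23 mm: ≥ 15 mm → S
Ertapenem 16 mm: ≤ 17 mm ⇒ R
Tetracycline (17 mm) in 13–17 mm — Intermediate
Ciprofloxacin: 14 mm is ≤ 15 mm ⇒ R
Aztreonam 23 mm: ≥ 20 mm → susceptible
Chloramphenicol: 24 mm is ≥ 22 mm ⇒ S
Susceptible: 4/7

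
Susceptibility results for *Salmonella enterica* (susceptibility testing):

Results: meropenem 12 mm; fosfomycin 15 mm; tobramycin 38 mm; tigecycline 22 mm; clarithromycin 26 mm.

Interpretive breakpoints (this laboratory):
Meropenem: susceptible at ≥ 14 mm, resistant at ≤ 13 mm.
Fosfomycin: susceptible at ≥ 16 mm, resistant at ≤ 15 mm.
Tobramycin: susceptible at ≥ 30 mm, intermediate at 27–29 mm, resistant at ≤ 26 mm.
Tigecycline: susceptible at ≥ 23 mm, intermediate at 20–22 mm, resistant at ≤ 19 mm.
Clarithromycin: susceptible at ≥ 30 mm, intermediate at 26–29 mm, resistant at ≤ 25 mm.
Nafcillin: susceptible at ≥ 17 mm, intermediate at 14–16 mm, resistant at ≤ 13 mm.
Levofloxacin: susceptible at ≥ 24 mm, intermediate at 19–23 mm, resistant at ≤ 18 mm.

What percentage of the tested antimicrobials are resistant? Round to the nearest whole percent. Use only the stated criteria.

40%

Meropenem: 12 mm is ≤ 13 mm ⇒ R
Fosfomycin 15 mm: ≤ 15 mm ⇒ resistant
Tobramycin 38 mm: ≥ 30 mm → S
Tigecycline (22 mm) in 20–22 mm → intermediate
Clarithromycin 26 mm: in 26–29 mm ⇒ I
Resistant: 2/5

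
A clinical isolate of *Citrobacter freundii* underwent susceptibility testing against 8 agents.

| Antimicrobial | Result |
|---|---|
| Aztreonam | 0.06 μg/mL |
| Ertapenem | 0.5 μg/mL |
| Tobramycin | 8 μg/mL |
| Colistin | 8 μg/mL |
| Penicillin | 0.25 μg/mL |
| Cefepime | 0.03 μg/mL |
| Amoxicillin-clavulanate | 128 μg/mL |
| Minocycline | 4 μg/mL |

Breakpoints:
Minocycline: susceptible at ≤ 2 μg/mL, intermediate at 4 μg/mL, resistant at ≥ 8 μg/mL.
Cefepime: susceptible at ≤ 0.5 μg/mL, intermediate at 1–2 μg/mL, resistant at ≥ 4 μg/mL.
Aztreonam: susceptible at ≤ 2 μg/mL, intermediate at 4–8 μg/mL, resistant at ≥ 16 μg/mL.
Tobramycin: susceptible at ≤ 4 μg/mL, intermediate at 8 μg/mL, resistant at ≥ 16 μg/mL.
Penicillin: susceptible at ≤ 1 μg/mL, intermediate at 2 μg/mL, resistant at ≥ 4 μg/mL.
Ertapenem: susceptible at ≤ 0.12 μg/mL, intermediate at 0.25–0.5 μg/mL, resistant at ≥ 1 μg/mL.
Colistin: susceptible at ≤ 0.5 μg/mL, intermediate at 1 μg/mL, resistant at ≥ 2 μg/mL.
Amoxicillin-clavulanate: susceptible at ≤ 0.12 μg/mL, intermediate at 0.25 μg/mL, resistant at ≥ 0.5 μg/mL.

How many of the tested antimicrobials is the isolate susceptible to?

Aztreonam 0.06 μg/mL: ≤ 2 μg/mL ⇒ Susceptible
Ertapenem 0.5 μg/mL: in 0.25–0.5 μg/mL → I
Tobramycin (8 μg/mL) = 8 μg/mL — intermediate
Colistin (8 μg/mL) ≥ 2 μg/mL ⇒ R
Penicillin 0.25 μg/mL: ≤ 1 μg/mL ⇒ susceptible
Cefepime (0.03 μg/mL) ≤ 0.5 μg/mL — Susceptible
Amoxicillin-clavulanate 128 μg/mL: ≥ 0.5 μg/mL — R
Minocycline 4 μg/mL: = 4 μg/mL ⇒ intermediate
Susceptible: 3

3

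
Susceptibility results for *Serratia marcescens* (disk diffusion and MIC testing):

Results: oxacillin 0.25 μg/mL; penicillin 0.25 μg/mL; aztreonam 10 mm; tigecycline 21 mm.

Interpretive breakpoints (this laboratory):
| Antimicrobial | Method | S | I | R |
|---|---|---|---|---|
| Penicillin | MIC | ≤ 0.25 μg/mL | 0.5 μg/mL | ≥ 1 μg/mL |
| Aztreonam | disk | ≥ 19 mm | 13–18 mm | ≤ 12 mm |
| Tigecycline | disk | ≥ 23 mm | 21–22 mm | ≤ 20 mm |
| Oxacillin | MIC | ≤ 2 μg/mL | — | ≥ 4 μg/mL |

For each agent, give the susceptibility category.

S, S, R, I

Oxacillin 0.25 μg/mL: ≤ 2 μg/mL ⇒ susceptible
Penicillin: 0.25 μg/mL is ≤ 0.25 μg/mL — S
Aztreonam: 10 mm is ≤ 12 mm → R
Tigecycline: 21 mm is in 21–22 mm — intermediate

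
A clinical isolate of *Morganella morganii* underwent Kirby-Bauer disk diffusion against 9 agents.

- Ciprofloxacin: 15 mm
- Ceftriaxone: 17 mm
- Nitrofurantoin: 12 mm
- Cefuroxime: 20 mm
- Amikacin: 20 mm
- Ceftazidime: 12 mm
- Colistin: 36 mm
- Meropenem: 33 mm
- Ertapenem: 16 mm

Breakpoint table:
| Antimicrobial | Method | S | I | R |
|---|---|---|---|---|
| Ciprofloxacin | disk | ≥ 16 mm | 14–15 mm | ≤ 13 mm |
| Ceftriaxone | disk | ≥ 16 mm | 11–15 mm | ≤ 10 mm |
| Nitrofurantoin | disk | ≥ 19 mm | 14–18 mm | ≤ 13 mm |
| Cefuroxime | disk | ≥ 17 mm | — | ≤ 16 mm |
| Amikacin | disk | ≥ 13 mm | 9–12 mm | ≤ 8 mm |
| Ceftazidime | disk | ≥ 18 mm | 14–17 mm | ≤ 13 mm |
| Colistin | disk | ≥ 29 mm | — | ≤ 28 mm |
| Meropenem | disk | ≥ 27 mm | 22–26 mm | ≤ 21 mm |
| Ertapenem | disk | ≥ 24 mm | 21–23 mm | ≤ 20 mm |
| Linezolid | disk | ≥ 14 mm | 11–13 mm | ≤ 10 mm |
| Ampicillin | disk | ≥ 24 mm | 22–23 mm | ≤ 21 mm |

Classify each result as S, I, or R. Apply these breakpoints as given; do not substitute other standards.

Ciprofloxacin 15 mm: in 14–15 mm — Intermediate
Ceftriaxone (17 mm) ≥ 16 mm ⇒ S
Nitrofurantoin (12 mm) ≤ 13 mm ⇒ R
Cefuroxime: 20 mm is ≥ 17 mm ⇒ S
Amikacin: 20 mm is ≥ 13 mm — S
Ceftazidime: 12 mm is ≤ 13 mm ⇒ resistant
Colistin (36 mm) ≥ 29 mm → Susceptible
Meropenem (33 mm) ≥ 27 mm ⇒ Susceptible
Ertapenem 16 mm: ≤ 20 mm — R

I, S, R, S, S, R, S, S, R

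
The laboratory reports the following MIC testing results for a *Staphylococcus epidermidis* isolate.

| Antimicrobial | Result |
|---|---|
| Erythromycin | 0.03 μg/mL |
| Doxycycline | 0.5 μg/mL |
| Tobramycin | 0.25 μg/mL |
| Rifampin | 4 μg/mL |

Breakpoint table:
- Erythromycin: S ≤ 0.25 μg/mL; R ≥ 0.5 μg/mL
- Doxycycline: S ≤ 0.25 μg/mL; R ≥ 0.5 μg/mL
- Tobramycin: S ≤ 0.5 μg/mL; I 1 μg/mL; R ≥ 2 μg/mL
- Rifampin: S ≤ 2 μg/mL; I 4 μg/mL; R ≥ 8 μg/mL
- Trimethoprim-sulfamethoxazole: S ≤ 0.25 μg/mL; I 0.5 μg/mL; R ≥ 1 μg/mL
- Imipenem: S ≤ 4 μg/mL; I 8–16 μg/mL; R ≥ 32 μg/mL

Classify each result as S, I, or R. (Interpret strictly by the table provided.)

S, R, S, I

Erythromycin: 0.03 μg/mL is ≤ 0.25 μg/mL — susceptible
Doxycycline 0.5 μg/mL: ≥ 0.5 μg/mL → R
Tobramycin: 0.25 μg/mL is ≤ 0.5 μg/mL → S
Rifampin: 4 μg/mL is = 4 μg/mL ⇒ intermediate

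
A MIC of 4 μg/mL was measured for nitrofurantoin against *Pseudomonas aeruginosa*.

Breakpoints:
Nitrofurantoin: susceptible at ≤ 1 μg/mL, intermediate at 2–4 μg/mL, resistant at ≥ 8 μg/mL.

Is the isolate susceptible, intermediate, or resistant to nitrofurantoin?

Nitrofurantoin (4 μg/mL) in 2–4 μg/mL — intermediate

Intermediate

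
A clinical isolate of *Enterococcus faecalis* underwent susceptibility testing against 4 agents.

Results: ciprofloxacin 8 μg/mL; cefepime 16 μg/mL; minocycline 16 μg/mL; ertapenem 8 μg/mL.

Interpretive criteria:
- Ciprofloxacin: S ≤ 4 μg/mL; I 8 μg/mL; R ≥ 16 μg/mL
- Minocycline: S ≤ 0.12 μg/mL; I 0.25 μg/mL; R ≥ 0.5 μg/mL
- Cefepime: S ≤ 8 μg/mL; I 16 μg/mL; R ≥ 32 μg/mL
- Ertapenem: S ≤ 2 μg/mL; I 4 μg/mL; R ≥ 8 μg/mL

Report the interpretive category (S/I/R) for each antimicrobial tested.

I, I, R, R

Ciprofloxacin: 8 μg/mL is = 8 μg/mL ⇒ I
Cefepime (16 μg/mL) = 16 μg/mL ⇒ I
Minocycline: 16 μg/mL is ≥ 0.5 μg/mL — resistant
Ertapenem: 8 μg/mL is ≥ 8 μg/mL — Resistant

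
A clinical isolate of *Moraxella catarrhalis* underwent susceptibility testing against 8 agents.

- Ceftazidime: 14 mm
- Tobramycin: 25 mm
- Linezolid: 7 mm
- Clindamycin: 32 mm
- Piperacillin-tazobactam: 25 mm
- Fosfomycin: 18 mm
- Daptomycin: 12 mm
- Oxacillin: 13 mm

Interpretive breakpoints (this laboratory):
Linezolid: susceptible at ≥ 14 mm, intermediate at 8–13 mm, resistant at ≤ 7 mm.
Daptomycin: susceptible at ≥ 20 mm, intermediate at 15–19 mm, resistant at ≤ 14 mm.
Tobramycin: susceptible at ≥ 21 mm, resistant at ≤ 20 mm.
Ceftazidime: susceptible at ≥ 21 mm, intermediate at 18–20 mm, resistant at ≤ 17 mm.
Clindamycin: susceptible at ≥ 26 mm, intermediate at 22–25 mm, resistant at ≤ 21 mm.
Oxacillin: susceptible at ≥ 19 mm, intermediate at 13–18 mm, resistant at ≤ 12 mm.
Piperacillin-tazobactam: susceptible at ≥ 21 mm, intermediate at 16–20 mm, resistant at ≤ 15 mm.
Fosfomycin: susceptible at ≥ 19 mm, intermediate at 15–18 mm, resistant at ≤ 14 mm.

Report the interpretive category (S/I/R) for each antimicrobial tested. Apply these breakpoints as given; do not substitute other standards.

Ceftazidime: 14 mm is ≤ 17 mm → Resistant
Tobramycin 25 mm: ≥ 21 mm → S
Linezolid: 7 mm is ≤ 7 mm ⇒ resistant
Clindamycin 32 mm: ≥ 26 mm — S
Piperacillin-tazobactam (25 mm) ≥ 21 mm ⇒ S
Fosfomycin (18 mm) in 15–18 mm → intermediate
Daptomycin (12 mm) ≤ 14 mm → R
Oxacillin 13 mm: in 13–18 mm ⇒ I

R, S, R, S, S, I, R, I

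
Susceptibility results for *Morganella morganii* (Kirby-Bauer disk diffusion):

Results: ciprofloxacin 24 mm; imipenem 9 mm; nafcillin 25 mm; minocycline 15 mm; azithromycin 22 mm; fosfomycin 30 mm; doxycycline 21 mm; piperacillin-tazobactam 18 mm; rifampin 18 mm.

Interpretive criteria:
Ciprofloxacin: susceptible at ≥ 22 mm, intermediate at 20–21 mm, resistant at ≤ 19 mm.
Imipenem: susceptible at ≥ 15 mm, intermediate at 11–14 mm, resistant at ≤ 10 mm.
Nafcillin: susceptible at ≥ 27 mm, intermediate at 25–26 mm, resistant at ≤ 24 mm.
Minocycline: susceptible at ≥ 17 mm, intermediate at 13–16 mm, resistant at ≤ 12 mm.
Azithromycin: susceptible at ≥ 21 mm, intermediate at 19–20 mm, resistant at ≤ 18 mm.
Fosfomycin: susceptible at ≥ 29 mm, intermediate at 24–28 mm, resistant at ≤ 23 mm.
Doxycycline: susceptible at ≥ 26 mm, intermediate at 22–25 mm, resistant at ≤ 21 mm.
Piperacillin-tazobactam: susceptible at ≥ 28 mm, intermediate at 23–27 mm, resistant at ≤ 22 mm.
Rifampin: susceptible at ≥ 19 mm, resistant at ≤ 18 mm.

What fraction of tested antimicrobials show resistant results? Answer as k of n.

Ciprofloxacin: 24 mm is ≥ 22 mm → susceptible
Imipenem 9 mm: ≤ 10 mm → resistant
Nafcillin 25 mm: in 25–26 mm ⇒ Intermediate
Minocycline 15 mm: in 13–16 mm → I
Azithromycin (22 mm) ≥ 21 mm → susceptible
Fosfomycin: 30 mm is ≥ 29 mm → S
Doxycycline 21 mm: ≤ 21 mm — R
Piperacillin-tazobactam: 18 mm is ≤ 22 mm ⇒ Resistant
Rifampin 18 mm: ≤ 18 mm — resistant
Resistant: 4/9

4 of 9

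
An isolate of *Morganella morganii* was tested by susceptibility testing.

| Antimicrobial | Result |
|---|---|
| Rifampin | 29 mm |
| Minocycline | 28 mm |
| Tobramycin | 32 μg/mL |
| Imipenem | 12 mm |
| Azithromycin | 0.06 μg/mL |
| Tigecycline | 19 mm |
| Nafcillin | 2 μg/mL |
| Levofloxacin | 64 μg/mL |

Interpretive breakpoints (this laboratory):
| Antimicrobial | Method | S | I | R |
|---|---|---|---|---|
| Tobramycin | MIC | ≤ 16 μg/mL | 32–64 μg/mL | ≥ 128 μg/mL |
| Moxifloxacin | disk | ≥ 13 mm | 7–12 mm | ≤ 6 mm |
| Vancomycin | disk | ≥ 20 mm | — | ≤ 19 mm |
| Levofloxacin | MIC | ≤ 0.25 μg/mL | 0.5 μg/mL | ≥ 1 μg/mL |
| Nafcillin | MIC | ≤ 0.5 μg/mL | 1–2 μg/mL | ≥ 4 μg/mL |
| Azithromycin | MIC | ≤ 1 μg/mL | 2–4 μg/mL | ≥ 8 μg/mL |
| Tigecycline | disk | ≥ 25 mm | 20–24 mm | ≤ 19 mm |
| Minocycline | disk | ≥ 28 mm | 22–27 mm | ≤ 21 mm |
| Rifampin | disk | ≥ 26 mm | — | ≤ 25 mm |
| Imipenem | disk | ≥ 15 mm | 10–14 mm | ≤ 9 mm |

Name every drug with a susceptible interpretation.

Rifampin 29 mm: ≥ 26 mm — Susceptible
Minocycline (28 mm) ≥ 28 mm → Susceptible
Tobramycin: 32 μg/mL is in 32–64 μg/mL — Intermediate
Imipenem 12 mm: in 10–14 mm → intermediate
Azithromycin 0.06 μg/mL: ≤ 1 μg/mL → S
Tigecycline: 19 mm is ≤ 19 mm ⇒ R
Nafcillin: 2 μg/mL is in 1–2 μg/mL ⇒ intermediate
Levofloxacin: 64 μg/mL is ≥ 1 μg/mL ⇒ resistant

rifampin, minocycline, azithromycin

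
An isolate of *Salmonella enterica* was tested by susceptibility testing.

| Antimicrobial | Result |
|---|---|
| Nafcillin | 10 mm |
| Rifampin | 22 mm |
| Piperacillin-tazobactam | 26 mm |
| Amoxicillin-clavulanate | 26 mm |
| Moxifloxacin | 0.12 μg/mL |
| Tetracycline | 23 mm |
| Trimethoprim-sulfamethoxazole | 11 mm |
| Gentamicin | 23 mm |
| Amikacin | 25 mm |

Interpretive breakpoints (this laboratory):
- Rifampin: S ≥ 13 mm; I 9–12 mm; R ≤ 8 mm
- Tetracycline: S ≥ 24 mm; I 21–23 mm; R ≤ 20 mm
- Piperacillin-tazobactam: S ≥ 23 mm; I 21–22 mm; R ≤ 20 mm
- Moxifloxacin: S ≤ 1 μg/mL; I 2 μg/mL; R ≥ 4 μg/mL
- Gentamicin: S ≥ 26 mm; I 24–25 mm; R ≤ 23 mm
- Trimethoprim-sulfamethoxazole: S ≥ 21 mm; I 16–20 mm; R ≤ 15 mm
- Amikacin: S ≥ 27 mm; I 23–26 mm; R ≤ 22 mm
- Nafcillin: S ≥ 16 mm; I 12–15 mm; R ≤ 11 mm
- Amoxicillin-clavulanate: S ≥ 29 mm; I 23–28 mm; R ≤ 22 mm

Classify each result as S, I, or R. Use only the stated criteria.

R, S, S, I, S, I, R, R, I

Nafcillin: 10 mm is ≤ 11 mm → R
Rifampin: 22 mm is ≥ 13 mm ⇒ susceptible
Piperacillin-tazobactam (26 mm) ≥ 23 mm → Susceptible
Amoxicillin-clavulanate (26 mm) in 23–28 mm → Intermediate
Moxifloxacin 0.12 μg/mL: ≤ 1 μg/mL ⇒ S
Tetracycline 23 mm: in 21–23 mm ⇒ intermediate
Trimethoprim-sulfamethoxazole: 11 mm is ≤ 15 mm → Resistant
Gentamicin: 23 mm is ≤ 23 mm → R
Amikacin: 25 mm is in 23–26 mm ⇒ intermediate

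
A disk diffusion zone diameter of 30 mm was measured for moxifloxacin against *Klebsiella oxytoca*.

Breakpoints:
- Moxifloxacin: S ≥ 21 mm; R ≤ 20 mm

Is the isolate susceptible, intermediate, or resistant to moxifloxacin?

Moxifloxacin 30 mm: ≥ 21 mm — susceptible

S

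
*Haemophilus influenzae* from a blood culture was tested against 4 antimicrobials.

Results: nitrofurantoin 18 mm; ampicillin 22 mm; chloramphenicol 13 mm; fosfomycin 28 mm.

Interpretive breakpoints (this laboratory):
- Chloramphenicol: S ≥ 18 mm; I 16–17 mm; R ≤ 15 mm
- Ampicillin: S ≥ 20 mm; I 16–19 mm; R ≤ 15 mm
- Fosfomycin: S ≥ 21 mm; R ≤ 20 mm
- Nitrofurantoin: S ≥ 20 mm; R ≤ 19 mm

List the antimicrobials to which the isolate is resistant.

Nitrofurantoin: 18 mm is ≤ 19 mm ⇒ resistant
Ampicillin (22 mm) ≥ 20 mm ⇒ susceptible
Chloramphenicol 13 mm: ≤ 15 mm → resistant
Fosfomycin 28 mm: ≥ 21 mm — S

nitrofurantoin, chloramphenicol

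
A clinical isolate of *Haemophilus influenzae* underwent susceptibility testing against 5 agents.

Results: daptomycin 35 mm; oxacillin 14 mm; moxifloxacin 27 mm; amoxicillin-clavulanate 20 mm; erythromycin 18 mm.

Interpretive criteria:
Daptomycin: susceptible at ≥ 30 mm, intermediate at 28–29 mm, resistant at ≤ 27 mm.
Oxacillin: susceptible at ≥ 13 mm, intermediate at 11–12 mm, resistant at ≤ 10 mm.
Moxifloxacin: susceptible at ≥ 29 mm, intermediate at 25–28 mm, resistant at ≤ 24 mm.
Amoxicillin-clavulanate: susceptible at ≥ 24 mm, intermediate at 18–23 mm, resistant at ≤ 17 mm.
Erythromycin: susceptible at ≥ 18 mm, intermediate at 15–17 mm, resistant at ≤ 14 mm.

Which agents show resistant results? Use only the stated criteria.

none

Daptomycin (35 mm) ≥ 30 mm ⇒ susceptible
Oxacillin 14 mm: ≥ 13 mm — susceptible
Moxifloxacin (27 mm) in 25–28 mm — I
Amoxicillin-clavulanate 20 mm: in 18–23 mm — I
Erythromycin: 18 mm is ≥ 18 mm ⇒ susceptible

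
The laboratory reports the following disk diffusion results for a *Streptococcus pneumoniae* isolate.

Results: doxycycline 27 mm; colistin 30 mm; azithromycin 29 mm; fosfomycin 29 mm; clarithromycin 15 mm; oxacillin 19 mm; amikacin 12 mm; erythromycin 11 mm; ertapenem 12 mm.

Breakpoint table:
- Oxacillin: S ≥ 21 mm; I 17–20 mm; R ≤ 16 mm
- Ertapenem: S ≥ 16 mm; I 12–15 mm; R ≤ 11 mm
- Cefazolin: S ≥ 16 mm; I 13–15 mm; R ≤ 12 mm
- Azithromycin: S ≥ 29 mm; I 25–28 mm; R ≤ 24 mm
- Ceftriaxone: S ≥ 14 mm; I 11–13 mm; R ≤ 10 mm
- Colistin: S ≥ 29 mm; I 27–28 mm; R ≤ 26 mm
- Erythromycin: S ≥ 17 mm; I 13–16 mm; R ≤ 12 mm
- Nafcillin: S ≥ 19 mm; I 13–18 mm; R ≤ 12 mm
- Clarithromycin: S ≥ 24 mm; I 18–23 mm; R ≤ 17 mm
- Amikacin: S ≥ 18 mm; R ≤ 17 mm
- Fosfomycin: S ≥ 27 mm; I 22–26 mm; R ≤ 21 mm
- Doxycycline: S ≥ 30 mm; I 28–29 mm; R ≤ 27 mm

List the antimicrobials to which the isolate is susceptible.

Doxycycline: 27 mm is ≤ 27 mm ⇒ Resistant
Colistin: 30 mm is ≥ 29 mm — susceptible
Azithromycin (29 mm) ≥ 29 mm ⇒ Susceptible
Fosfomycin 29 mm: ≥ 27 mm — Susceptible
Clarithromycin: 15 mm is ≤ 17 mm ⇒ R
Oxacillin 19 mm: in 17–20 mm → Intermediate
Amikacin (12 mm) ≤ 17 mm ⇒ Resistant
Erythromycin: 11 mm is ≤ 12 mm → resistant
Ertapenem (12 mm) in 12–15 mm → Intermediate

colistin, azithromycin, fosfomycin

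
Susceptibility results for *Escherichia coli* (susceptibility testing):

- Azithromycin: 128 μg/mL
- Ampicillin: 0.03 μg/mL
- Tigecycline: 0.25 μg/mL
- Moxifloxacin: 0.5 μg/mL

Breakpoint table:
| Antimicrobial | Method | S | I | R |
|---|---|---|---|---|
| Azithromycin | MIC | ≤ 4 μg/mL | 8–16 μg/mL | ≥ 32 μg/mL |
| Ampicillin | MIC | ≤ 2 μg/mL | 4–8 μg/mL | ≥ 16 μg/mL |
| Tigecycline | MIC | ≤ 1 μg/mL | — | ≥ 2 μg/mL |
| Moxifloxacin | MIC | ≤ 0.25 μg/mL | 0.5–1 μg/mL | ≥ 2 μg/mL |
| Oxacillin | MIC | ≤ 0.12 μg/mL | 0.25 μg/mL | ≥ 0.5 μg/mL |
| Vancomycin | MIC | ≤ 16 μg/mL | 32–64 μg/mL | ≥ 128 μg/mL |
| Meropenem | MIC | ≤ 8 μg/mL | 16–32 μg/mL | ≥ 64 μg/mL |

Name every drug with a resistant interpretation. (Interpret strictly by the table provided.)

Azithromycin 128 μg/mL: ≥ 32 μg/mL — Resistant
Ampicillin (0.03 μg/mL) ≤ 2 μg/mL → Susceptible
Tigecycline (0.25 μg/mL) ≤ 1 μg/mL ⇒ Susceptible
Moxifloxacin 0.5 μg/mL: in 0.5–1 μg/mL ⇒ Intermediate

azithromycin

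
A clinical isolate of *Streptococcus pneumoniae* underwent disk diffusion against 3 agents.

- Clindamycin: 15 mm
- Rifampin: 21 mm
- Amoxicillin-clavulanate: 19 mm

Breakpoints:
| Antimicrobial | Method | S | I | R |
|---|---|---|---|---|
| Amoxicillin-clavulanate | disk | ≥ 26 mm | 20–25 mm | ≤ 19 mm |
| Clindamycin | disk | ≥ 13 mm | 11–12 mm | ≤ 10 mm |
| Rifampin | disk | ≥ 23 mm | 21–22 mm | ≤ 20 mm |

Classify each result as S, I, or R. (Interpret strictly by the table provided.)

S, I, R

Clindamycin 15 mm: ≥ 13 mm ⇒ S
Rifampin (21 mm) in 21–22 mm ⇒ intermediate
Amoxicillin-clavulanate 19 mm: ≤ 19 mm ⇒ R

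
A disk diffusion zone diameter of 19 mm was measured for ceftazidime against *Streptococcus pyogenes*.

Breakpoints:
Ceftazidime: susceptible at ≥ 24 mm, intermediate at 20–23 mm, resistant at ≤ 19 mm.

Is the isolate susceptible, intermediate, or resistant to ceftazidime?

R

Ceftazidime: 19 mm is ≤ 19 mm — R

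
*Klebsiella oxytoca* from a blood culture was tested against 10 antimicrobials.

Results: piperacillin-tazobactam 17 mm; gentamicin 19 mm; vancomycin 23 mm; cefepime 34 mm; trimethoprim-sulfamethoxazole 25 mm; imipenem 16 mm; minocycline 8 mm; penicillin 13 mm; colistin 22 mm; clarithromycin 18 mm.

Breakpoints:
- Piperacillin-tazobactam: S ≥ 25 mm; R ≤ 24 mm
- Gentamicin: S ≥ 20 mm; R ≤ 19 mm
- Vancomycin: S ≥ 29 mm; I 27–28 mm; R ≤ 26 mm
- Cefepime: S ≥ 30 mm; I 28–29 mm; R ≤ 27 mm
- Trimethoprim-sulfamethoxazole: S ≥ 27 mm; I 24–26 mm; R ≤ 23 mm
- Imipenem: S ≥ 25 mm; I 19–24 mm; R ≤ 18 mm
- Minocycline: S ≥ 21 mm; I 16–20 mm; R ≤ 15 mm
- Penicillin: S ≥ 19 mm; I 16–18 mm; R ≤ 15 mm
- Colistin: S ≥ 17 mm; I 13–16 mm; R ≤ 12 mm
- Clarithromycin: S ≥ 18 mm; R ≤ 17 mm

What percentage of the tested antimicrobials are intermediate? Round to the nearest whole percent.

Piperacillin-tazobactam: 17 mm is ≤ 24 mm ⇒ Resistant
Gentamicin 19 mm: ≤ 19 mm — Resistant
Vancomycin (23 mm) ≤ 26 mm ⇒ resistant
Cefepime 34 mm: ≥ 30 mm → susceptible
Trimethoprim-sulfamethoxazole 25 mm: in 24–26 mm → Intermediate
Imipenem: 16 mm is ≤ 18 mm ⇒ Resistant
Minocycline 8 mm: ≤ 15 mm ⇒ resistant
Penicillin (13 mm) ≤ 15 mm — resistant
Colistin: 22 mm is ≥ 17 mm ⇒ Susceptible
Clarithromycin 18 mm: ≥ 18 mm → S
Intermediate: 1/10

10%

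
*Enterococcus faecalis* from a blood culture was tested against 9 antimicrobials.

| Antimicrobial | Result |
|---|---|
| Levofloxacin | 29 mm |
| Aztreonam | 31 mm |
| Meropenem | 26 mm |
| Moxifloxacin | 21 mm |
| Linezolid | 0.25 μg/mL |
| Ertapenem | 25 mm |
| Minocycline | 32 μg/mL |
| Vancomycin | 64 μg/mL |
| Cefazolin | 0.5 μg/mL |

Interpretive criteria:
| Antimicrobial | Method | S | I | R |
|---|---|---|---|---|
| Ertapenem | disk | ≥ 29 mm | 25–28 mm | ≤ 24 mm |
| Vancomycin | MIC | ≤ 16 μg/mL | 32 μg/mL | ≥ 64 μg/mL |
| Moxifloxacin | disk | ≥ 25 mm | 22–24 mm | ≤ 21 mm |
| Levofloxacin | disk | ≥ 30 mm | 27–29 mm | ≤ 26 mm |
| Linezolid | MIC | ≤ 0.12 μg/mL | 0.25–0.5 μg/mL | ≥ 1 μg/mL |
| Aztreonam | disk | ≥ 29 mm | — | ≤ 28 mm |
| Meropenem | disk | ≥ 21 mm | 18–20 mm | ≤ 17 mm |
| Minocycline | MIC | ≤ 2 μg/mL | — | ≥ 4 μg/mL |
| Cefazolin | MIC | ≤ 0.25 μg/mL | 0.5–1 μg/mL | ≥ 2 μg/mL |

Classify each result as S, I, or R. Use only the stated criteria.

Levofloxacin 29 mm: in 27–29 mm — Intermediate
Aztreonam (31 mm) ≥ 29 mm ⇒ Susceptible
Meropenem 26 mm: ≥ 21 mm → S
Moxifloxacin: 21 mm is ≤ 21 mm → resistant
Linezolid: 0.25 μg/mL is in 0.25–0.5 μg/mL → intermediate
Ertapenem: 25 mm is in 25–28 mm — I
Minocycline (32 μg/mL) ≥ 4 μg/mL — Resistant
Vancomycin (64 μg/mL) ≥ 64 μg/mL — Resistant
Cefazolin 0.5 μg/mL: in 0.5–1 μg/mL → I

I, S, S, R, I, I, R, R, I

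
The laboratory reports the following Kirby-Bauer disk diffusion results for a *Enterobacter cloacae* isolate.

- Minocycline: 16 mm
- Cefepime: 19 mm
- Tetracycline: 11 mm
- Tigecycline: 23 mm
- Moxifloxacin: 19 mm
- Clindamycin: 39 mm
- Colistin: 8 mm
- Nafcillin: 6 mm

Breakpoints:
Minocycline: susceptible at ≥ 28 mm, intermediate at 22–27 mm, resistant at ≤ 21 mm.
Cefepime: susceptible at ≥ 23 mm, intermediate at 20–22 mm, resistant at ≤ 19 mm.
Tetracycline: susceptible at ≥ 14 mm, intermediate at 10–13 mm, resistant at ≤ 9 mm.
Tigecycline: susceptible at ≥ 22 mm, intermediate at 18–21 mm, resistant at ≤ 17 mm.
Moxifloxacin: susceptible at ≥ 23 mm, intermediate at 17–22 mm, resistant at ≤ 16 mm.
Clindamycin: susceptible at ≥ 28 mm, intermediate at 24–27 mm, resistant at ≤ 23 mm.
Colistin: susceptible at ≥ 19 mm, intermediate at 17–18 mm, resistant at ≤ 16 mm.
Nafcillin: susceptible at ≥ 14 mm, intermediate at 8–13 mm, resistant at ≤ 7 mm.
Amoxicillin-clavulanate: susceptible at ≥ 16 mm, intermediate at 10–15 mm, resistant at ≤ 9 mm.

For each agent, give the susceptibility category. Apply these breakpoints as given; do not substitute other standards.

R, R, I, S, I, S, R, R

Minocycline (16 mm) ≤ 21 mm → resistant
Cefepime (19 mm) ≤ 19 mm ⇒ Resistant
Tetracycline: 11 mm is in 10–13 mm — Intermediate
Tigecycline: 23 mm is ≥ 22 mm → Susceptible
Moxifloxacin 19 mm: in 17–22 mm — I
Clindamycin 39 mm: ≥ 28 mm → Susceptible
Colistin (8 mm) ≤ 16 mm → Resistant
Nafcillin 6 mm: ≤ 7 mm ⇒ R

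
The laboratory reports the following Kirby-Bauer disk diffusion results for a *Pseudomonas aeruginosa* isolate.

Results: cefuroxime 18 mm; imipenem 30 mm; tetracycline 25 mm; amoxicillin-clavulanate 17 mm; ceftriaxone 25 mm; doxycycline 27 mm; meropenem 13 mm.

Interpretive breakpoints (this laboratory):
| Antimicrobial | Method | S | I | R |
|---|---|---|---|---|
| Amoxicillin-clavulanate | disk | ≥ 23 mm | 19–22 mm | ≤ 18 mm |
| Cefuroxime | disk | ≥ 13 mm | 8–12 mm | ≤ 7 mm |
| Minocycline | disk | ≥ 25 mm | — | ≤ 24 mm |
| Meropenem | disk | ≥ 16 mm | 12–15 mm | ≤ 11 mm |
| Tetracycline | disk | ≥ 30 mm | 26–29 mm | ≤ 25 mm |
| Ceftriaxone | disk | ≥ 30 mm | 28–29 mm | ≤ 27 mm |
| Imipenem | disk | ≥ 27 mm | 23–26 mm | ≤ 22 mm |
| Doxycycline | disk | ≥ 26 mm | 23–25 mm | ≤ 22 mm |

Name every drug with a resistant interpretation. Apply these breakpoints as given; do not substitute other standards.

tetracycline, amoxicillin-clavulanate, ceftriaxone

Cefuroxime (18 mm) ≥ 13 mm — S
Imipenem: 30 mm is ≥ 27 mm — susceptible
Tetracycline: 25 mm is ≤ 25 mm ⇒ R
Amoxicillin-clavulanate 17 mm: ≤ 18 mm → resistant
Ceftriaxone (25 mm) ≤ 27 mm → resistant
Doxycycline (27 mm) ≥ 26 mm — Susceptible
Meropenem (13 mm) in 12–15 mm ⇒ intermediate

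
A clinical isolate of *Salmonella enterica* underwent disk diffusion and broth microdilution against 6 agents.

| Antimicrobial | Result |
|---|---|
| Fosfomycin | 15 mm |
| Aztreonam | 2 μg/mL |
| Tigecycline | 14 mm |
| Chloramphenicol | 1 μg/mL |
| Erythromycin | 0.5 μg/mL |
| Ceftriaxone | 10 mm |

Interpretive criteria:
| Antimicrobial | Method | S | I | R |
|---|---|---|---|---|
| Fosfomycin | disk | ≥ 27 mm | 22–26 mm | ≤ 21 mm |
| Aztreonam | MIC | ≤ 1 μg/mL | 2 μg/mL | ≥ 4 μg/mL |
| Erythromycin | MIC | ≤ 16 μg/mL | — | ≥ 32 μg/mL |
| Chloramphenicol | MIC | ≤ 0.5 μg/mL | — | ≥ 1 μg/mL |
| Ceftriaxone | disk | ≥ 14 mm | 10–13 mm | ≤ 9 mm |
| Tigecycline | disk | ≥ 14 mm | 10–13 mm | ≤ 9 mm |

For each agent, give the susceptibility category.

Fosfomycin: 15 mm is ≤ 21 mm — Resistant
Aztreonam: 2 μg/mL is = 2 μg/mL — Intermediate
Tigecycline: 14 mm is ≥ 14 mm ⇒ susceptible
Chloramphenicol (1 μg/mL) ≥ 1 μg/mL ⇒ R
Erythromycin 0.5 μg/mL: ≤ 16 μg/mL — S
Ceftriaxone (10 mm) in 10–13 mm → I

R, I, S, R, S, I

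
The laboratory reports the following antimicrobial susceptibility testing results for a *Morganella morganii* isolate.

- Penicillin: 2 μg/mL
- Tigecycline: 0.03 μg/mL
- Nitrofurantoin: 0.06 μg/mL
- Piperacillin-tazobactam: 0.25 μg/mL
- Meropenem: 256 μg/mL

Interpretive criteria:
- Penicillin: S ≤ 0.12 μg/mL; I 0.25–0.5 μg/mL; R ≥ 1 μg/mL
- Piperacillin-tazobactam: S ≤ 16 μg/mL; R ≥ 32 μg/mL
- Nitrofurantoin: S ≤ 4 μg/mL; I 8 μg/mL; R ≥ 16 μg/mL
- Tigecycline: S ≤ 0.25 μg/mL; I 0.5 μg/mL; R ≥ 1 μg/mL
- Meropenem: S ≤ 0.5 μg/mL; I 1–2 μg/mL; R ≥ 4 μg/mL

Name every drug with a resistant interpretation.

Penicillin (2 μg/mL) ≥ 1 μg/mL ⇒ resistant
Tigecycline 0.03 μg/mL: ≤ 0.25 μg/mL ⇒ susceptible
Nitrofurantoin 0.06 μg/mL: ≤ 4 μg/mL — Susceptible
Piperacillin-tazobactam (0.25 μg/mL) ≤ 16 μg/mL ⇒ S
Meropenem 256 μg/mL: ≥ 4 μg/mL — resistant

penicillin, meropenem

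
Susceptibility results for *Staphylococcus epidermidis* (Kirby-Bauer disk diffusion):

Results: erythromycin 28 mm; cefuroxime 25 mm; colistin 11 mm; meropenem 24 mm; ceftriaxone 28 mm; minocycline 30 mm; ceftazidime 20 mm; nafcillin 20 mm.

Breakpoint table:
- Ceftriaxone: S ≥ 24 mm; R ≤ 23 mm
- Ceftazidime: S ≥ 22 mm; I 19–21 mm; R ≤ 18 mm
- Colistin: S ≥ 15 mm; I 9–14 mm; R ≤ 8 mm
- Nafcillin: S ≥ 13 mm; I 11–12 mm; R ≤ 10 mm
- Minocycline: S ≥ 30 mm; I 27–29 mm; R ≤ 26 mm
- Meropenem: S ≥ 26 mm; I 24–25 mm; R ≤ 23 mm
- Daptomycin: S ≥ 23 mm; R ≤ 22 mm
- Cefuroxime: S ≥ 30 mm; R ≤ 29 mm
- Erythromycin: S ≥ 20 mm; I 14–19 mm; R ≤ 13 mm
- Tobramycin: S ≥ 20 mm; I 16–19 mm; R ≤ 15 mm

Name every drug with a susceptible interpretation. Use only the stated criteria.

Erythromycin 28 mm: ≥ 20 mm → susceptible
Cefuroxime 25 mm: ≤ 29 mm — Resistant
Colistin (11 mm) in 9–14 mm — intermediate
Meropenem (24 mm) in 24–25 mm ⇒ Intermediate
Ceftriaxone 28 mm: ≥ 24 mm → S
Minocycline (30 mm) ≥ 30 mm ⇒ susceptible
Ceftazidime: 20 mm is in 19–21 mm ⇒ I
Nafcillin: 20 mm is ≥ 13 mm — Susceptible

erythromycin, ceftriaxone, minocycline, nafcillin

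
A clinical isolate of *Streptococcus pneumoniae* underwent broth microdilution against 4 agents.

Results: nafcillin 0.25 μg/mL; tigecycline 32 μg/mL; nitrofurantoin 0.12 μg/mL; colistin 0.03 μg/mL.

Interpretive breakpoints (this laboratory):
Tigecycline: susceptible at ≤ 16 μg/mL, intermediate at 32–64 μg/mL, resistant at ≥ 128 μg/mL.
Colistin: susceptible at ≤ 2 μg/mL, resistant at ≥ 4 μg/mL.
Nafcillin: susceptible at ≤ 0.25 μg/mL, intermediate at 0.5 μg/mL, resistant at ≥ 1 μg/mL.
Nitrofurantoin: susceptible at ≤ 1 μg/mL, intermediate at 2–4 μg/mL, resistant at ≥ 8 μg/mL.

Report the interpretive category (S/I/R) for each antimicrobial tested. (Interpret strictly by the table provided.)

S, I, S, S

Nafcillin 0.25 μg/mL: ≤ 0.25 μg/mL → Susceptible
Tigecycline 32 μg/mL: in 32–64 μg/mL ⇒ I
Nitrofurantoin (0.12 μg/mL) ≤ 1 μg/mL → susceptible
Colistin: 0.03 μg/mL is ≤ 2 μg/mL → susceptible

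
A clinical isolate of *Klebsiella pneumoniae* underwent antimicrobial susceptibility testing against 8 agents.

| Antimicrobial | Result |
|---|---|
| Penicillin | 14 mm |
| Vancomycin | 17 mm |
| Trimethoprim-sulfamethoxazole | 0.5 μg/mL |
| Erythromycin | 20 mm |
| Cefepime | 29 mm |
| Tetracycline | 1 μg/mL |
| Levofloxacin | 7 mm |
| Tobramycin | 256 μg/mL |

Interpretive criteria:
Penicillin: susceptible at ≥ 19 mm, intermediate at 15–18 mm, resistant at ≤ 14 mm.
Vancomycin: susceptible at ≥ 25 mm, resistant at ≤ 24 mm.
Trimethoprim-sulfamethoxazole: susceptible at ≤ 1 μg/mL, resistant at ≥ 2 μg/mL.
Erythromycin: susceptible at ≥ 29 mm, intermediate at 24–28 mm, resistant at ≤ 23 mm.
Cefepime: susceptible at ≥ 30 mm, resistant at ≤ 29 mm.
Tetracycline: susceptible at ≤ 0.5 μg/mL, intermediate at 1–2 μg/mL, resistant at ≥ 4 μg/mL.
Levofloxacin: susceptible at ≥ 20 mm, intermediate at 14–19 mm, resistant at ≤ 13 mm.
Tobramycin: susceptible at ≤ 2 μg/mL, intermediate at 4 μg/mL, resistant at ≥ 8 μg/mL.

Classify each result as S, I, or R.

Penicillin (14 mm) ≤ 14 mm ⇒ R
Vancomycin: 17 mm is ≤ 24 mm → R
Trimethoprim-sulfamethoxazole 0.5 μg/mL: ≤ 1 μg/mL → Susceptible
Erythromycin (20 mm) ≤ 23 mm — Resistant
Cefepime (29 mm) ≤ 29 mm ⇒ resistant
Tetracycline (1 μg/mL) in 1–2 μg/mL → I
Levofloxacin (7 mm) ≤ 13 mm ⇒ R
Tobramycin: 256 μg/mL is ≥ 8 μg/mL ⇒ Resistant

R, R, S, R, R, I, R, R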